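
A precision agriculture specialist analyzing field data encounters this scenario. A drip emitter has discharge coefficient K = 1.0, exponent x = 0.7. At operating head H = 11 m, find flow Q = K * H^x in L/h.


Q = K * H^x
  = 1.0 * 11^0.7
  = 1.0 * 5.3577
  = 5.36 L/h


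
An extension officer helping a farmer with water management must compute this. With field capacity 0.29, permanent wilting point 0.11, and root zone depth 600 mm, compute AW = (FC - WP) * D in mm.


AW = (FC - WP) * D
   = (0.29 - 0.11) * 600
   = 0.18 * 600
   = 108 mm


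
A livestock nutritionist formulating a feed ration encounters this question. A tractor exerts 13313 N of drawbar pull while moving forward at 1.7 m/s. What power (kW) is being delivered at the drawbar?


P = F * v / 1000
  = 13313 * 1.7 / 1000
  = 22632.10 / 1000
  = 22.63 kW


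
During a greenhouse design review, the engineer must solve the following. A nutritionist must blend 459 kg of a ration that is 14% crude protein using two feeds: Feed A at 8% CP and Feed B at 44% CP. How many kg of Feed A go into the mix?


parts_A = CP_b - target = 44 - 14 = 30
parts_B = target - CP_a = 14 - 8 = 6
total_parts = 30 + 6 = 36
Feed A = 459 * 30 / 36 = 382.50 kg
Feed B = 459 * 6 / 36 = 76.50 kg

382.50 kg


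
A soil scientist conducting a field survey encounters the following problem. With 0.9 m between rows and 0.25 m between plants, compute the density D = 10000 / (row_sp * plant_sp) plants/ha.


D = 10000 / (row_sp * plant_sp)
  = 10000 / (0.9 * 0.25)
  = 10000 / 0.2250
  = 44444.44 plants/ha


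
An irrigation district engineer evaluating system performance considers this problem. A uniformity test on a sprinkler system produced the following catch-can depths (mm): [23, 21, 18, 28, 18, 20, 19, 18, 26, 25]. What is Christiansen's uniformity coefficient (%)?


xbar = 216 / 10 = 21.600
sum|xi - xbar| = 31.200
CU = 100 * (1 - 31.200 / (10 * 21.600))
   = 100 * (1 - 0.1444)
   = 85.56%


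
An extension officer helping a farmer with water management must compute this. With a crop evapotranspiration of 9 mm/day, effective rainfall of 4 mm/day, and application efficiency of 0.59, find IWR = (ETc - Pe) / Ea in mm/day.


IWR = (ETc - Pe) / Ea
    = (9 - 4) / 0.59
    = 5 / 0.59
    = 8.47 mm/day


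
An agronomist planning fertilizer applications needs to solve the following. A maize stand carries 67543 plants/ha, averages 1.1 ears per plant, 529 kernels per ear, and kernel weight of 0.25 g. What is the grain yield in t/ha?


Y = density * ears * kernels * kw
  = 67543 * 1.1 * 529 * 0.25 g/ha
  = 9825817.93 g/ha
  = 9825.82 kg/ha = 9.83 t/ha


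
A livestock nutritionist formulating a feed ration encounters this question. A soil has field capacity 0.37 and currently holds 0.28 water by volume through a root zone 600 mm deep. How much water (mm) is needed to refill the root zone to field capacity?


SMD = (FC - theta) * D
    = (0.37 - 0.28) * 600
    = 0.090 * 600
    = 54 mm


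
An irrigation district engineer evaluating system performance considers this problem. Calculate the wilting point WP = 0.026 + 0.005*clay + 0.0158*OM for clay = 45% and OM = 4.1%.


WP = 0.026 + 0.005*45 + 0.0158*4.1
   = 0.026 + 0.2250 + 0.0648
   = 0.3158


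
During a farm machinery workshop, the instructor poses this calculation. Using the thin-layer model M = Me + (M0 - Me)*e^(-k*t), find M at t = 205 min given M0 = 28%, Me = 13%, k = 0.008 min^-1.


M = Me + (M0 - Me) * e^(-k*t)
  = 13 + (28 - 13) * e^(-0.008*205)
  = 13 + 15 * e^(-1.640)
  = 13 + 15 * 0.19398
  = 13 + 2.9097
  = 15.91%


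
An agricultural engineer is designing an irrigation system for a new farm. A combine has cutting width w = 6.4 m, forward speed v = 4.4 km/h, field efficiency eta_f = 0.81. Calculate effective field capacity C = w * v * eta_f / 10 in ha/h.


C = w * v * eta_f / 10
  = 6.4 * 4.4 * 0.81 / 10
  = 22.81 / 10
  = 2.28 ha/h


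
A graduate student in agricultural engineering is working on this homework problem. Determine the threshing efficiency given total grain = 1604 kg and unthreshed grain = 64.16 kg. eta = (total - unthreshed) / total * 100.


eta = (total - unthreshed) / total * 100
    = (1604 - 64.16) / 1604 * 100
    = 1539.84 / 1604 * 100
    = 96%


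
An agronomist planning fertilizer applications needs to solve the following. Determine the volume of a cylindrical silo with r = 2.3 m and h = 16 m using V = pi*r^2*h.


V = pi * r^2 * h
  = pi * 2.3^2 * 16
  = pi * 5.29 * 16
  = 265.90 m^3


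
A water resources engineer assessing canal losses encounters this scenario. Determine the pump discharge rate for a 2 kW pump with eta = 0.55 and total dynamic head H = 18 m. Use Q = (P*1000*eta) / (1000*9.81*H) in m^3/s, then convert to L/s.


Q = (P * 1000 * eta) / (rho * g * H)
  = (2 * 1000 * 0.55) / (1000 * 9.81 * 18)
  = 1100 / 176580
  = 0.00623 m^3/s = 6.23 L/s


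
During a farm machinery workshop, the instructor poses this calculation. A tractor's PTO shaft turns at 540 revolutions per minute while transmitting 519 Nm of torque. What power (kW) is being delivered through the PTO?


P = 2*pi*n*T / 60000
  = 2*pi * 540 * 519 / 60000
  = 1760925.51 / 60000
  = 29.35 kW


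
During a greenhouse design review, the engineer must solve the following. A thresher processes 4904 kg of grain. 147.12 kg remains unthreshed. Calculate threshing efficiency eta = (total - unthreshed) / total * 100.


eta = (total - unthreshed) / total * 100
    = (4904 - 147.12) / 4904 * 100
    = 4756.88 / 4904 * 100
    = 97%


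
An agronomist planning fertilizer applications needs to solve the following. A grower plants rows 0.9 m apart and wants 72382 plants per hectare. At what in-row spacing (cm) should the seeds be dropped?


spacing = 10000 / (row_sp * density)
        = 10000 / (0.9 * 72382)
        = 10000 / 65143.80
        = 0.15351 m = 15.35 cm


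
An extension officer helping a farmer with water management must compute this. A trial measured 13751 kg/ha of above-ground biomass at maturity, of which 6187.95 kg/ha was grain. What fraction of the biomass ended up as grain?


HI = grain_yield / biomass
   = 6187.95 / 13751
   = 0.45


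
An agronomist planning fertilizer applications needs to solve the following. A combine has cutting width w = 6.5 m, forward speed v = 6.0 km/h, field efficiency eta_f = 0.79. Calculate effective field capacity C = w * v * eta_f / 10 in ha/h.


C = w * v * eta_f / 10
  = 6.5 * 6.0 * 0.79 / 10
  = 30.81 / 10
  = 3.08 ha/h


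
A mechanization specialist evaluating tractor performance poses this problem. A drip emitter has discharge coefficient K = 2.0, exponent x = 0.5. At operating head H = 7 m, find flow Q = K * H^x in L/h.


Q = K * H^x
  = 2.0 * 7^0.5
  = 2.0 * 2.6458
  = 5.29 L/h


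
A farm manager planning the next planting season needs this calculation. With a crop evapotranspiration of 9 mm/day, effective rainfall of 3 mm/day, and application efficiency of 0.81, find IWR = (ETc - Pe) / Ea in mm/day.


IWR = (ETc - Pe) / Ea
    = (9 - 3) / 0.81
    = 6 / 0.81
    = 7.41 mm/day


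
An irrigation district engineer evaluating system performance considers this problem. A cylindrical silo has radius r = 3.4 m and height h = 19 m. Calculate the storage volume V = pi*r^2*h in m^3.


V = pi * r^2 * h
  = pi * 3.4^2 * 19
  = pi * 11.56 * 19
  = 690.02 m^3


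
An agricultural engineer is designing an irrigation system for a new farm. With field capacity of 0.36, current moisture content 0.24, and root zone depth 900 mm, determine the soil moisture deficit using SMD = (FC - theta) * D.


SMD = (FC - theta) * D
    = (0.36 - 0.24) * 900
    = 0.120 * 900
    = 108 mm


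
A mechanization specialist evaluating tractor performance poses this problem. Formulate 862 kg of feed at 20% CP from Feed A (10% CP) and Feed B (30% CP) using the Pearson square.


parts_A = CP_b - target = 30 - 20 = 10
parts_B = target - CP_a = 20 - 10 = 10
total_parts = 10 + 10 = 20
Feed A = 862 * 10 / 20 = 431 kg
Feed B = 862 * 10 / 20 = 431 kg


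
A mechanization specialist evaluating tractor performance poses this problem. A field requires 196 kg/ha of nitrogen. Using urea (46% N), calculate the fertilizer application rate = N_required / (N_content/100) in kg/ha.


Rate = N_required / (N_content / 100)
     = 196 / (46 / 100)
     = 196 / 0.46
     = 426.09 kg/ha


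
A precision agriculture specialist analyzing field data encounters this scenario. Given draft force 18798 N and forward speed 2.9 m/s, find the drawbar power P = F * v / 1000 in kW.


P = F * v / 1000
  = 18798 * 2.9 / 1000
  = 54514.20 / 1000
  = 54.51 kW


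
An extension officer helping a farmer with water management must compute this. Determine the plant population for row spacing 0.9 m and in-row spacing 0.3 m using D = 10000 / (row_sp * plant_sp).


D = 10000 / (row_sp * plant_sp)
  = 10000 / (0.9 * 0.3)
  = 10000 / 0.2700
  = 37037.04 plants/ha


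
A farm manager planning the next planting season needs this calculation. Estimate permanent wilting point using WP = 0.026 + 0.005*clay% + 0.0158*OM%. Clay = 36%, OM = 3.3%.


WP = 0.026 + 0.005*36 + 0.0158*3.3
   = 0.026 + 0.1800 + 0.0521
   = 0.2581


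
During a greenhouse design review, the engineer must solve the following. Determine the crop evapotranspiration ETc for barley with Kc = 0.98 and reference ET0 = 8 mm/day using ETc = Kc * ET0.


ETc = Kc * ET0
    = 0.98 * 8
    = 7.84 mm/day


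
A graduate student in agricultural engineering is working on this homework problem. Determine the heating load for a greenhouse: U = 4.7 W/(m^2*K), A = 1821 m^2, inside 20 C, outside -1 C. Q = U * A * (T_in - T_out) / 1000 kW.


dT = 20 - (-1) = 21 K
Q = U * A * dT
  = 4.7 * 1821 * 21
  = 179732.70 W = 179.73 kW


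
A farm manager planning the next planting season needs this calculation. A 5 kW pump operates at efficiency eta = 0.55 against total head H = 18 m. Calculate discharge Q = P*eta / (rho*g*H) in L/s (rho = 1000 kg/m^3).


Q = (P * 1000 * eta) / (rho * g * H)
  = (5 * 1000 * 0.55) / (1000 * 9.81 * 18)
  = 2750 / 176580
  = 0.01557 m^3/s = 15.57 L/s


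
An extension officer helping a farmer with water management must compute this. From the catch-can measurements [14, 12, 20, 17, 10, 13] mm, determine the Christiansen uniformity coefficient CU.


xbar = 86 / 6 = 14.333
sum|xi - xbar| = 16.667
CU = 100 * (1 - 16.667 / (6 * 14.333))
   = 100 * (1 - 0.1938)
   = 80.62%


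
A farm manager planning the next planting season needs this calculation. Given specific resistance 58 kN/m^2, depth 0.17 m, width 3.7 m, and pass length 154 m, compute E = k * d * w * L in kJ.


E = k * d * w * L
  = 58 * 0.17 * 3.7 * 154
  = 5618.23 kJ


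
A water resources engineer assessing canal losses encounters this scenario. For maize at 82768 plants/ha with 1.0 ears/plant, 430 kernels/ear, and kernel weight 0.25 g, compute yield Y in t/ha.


Y = density * ears * kernels * kw
  = 82768 * 1.0 * 430 * 0.25 g/ha
  = 8897560 g/ha
  = 8897.56 kg/ha = 8.90 t/ha


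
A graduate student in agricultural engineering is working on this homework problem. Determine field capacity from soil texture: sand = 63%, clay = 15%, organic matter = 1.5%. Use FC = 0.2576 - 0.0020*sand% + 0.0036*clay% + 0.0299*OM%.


FC = 0.2576 - 0.0020*63 + 0.0036*15 + 0.0299*1.5
   = 0.2576 - 0.1260 + 0.0540 + 0.0449
   = 0.2305


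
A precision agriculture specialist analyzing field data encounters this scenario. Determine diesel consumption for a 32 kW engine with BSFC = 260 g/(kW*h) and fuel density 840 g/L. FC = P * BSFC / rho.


FC = P * BSFC / rho_fuel
   = 32 * 260 / 840
   = 8320 / 840
   = 9.90 L/h


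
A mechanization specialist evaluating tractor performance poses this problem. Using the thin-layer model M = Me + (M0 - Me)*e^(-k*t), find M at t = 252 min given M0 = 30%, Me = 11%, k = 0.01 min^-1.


M = Me + (M0 - Me) * e^(-k*t)
  = 11 + (30 - 11) * e^(-0.01*252)
  = 11 + 19 * e^(-2.520)
  = 11 + 19 * 0.08046
  = 11 + 1.5287
  = 12.53%


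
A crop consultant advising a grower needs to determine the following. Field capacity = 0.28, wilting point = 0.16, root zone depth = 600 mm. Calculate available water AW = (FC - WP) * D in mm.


AW = (FC - WP) * D
   = (0.28 - 0.16) * 600
   = 0.12 * 600
   = 72 mm


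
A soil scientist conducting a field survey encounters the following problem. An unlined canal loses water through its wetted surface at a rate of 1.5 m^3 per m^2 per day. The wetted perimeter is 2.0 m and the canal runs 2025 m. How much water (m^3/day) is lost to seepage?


S = C * P * L
  = 1.5 * 2.0 * 2025
  = 6075 m^3/day


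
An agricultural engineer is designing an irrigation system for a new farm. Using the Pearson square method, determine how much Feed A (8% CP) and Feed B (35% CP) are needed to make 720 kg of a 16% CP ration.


parts_A = CP_b - target = 35 - 16 = 19
parts_B = target - CP_a = 16 - 8 = 8
total_parts = 19 + 8 = 27
Feed A = 720 * 19 / 27 = 506.67 kg
Feed B = 720 * 8 / 27 = 213.33 kg

506.67 kg


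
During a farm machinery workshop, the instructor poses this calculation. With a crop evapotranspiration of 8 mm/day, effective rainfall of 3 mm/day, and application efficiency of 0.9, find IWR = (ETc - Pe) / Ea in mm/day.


IWR = (ETc - Pe) / Ea
    = (8 - 3) / 0.9
    = 5 / 0.9
    = 5.56 mm/day


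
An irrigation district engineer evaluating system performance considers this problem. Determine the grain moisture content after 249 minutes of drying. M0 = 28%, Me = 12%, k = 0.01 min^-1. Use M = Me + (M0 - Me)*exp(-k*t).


M = Me + (M0 - Me) * e^(-k*t)
  = 12 + (28 - 12) * e^(-0.01*249)
  = 12 + 16 * e^(-2.490)
  = 12 + 16 * 0.08291
  = 12 + 1.3266
  = 13.33%


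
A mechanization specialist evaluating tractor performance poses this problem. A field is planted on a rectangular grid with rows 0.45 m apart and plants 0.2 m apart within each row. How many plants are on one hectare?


D = 10000 / (row_sp * plant_sp)
  = 10000 / (0.45 * 0.2)
  = 10000 / 0.0900
  = 111111.11 plants/ha


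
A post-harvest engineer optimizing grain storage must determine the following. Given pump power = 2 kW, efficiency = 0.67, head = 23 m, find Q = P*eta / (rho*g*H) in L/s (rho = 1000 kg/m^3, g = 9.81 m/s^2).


Q = (P * 1000 * eta) / (rho * g * H)
  = (2 * 1000 * 0.67) / (1000 * 9.81 * 23)
  = 1340 / 225630
  = 0.00594 m^3/s = 5.94 L/s


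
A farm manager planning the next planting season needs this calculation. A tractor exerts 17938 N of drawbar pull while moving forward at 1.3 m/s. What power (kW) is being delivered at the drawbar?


P = F * v / 1000
  = 17938 * 1.3 / 1000
  = 23319.40 / 1000
  = 23.32 kW


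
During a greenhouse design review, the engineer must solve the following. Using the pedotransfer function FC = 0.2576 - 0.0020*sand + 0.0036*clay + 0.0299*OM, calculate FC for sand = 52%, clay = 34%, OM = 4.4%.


FC = 0.2576 - 0.0020*52 + 0.0036*34 + 0.0299*4.4
   = 0.2576 - 0.1040 + 0.1224 + 0.1316
   = 0.4076


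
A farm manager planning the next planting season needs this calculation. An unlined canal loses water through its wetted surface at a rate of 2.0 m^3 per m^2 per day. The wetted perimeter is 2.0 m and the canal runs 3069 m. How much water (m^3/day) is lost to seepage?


S = C * P * L
  = 2.0 * 2.0 * 3069
  = 12276 m^3/day


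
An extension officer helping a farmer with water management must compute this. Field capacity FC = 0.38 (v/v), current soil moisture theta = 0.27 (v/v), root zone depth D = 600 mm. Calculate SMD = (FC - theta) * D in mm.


SMD = (FC - theta) * D
    = (0.38 - 0.27) * 600
    = 0.110 * 600
    = 66 mm


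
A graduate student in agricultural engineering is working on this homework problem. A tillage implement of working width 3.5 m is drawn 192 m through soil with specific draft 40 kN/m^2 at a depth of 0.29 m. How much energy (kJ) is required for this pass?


E = k * d * w * L
  = 40 * 0.29 * 3.5 * 192
  = 7795.20 kJ


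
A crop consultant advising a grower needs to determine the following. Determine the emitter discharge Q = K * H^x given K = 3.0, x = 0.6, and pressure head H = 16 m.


Q = K * H^x
  = 3.0 * 16^0.6
  = 3.0 * 5.2780
  = 15.83 L/h


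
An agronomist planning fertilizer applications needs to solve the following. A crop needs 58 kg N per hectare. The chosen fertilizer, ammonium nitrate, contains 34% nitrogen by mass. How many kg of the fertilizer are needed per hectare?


Rate = N_required / (N_content / 100)
     = 58 / (34 / 100)
     = 58 / 0.34
     = 170.59 kg/ha


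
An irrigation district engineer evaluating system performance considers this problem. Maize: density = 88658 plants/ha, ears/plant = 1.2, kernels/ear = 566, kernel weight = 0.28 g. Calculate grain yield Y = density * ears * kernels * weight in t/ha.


Y = density * ears * kernels * kw
  = 88658 * 1.2 * 566 * 0.28 g/ha
  = 16860623.81 g/ha
  = 16860.62 kg/ha = 16.86 t/ha


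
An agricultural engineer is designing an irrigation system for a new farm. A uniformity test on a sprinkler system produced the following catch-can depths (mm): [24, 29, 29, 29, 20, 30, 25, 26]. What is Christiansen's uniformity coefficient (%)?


xbar = 212 / 8 = 26.500
sum|xi - xbar| = 22
CU = 100 * (1 - 22 / (8 * 26.500))
   = 100 * (1 - 0.1038)
   = 89.62%


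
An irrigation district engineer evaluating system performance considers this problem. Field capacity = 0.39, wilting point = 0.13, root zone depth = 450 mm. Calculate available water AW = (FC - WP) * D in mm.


AW = (FC - WP) * D
   = (0.39 - 0.13) * 450
   = 0.26 * 450
   = 117 mm


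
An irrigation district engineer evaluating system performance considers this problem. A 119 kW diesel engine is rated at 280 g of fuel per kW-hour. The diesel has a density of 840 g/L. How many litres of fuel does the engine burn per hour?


FC = P * BSFC / rho_fuel
   = 119 * 280 / 840
   = 33320 / 840
   = 39.67 L/h


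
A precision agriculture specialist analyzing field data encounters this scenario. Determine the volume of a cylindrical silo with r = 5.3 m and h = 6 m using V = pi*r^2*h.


V = pi * r^2 * h
  = pi * 5.3^2 * 6
  = pi * 28.09 * 6
  = 529.48 m^3


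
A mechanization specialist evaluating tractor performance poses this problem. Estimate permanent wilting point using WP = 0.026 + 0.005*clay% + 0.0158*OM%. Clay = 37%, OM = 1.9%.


WP = 0.026 + 0.005*37 + 0.0158*1.9
   = 0.026 + 0.1850 + 0.0300
   = 0.2410


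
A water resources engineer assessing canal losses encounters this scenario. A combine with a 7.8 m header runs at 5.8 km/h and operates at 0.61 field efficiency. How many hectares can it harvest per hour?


C = w * v * eta_f / 10
  = 7.8 * 5.8 * 0.61 / 10
  = 27.60 / 10
  = 2.76 ha/h


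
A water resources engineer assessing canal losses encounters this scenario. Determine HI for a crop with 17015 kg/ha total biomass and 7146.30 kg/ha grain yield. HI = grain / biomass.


HI = grain_yield / biomass
   = 7146.30 / 17015
   = 0.42


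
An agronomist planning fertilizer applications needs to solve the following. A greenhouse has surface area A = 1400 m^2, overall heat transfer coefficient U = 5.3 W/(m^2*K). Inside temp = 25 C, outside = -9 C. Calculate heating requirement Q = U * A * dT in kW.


dT = 25 - (-9) = 34 K
Q = U * A * dT
  = 5.3 * 1400 * 34
  = 252280 W = 252.28 kW


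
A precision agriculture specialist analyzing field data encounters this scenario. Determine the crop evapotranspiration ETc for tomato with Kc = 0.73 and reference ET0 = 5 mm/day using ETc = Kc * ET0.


ETc = Kc * ET0
    = 0.73 * 5
    = 3.65 mm/day


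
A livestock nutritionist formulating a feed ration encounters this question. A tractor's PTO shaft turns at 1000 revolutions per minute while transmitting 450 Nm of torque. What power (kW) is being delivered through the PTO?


P = 2*pi*n*T / 60000
  = 2*pi * 1000 * 450 / 60000
  = 2827433.39 / 60000
  = 47.12 kW


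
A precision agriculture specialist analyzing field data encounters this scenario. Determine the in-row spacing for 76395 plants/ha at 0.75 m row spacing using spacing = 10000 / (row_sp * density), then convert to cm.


spacing = 10000 / (row_sp * density)
        = 10000 / (0.75 * 76395)
        = 10000 / 57296.25
        = 0.17453 m = 17.45 cm


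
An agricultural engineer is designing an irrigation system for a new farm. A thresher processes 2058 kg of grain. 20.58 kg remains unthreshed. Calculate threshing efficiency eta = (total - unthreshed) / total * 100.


eta = (total - unthreshed) / total * 100
    = (2058 - 20.58) / 2058 * 100
    = 2037.42 / 2058 * 100
    = 99%


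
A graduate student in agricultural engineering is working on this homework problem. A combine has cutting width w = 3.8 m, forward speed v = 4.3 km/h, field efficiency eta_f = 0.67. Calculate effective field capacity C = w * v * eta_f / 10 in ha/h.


C = w * v * eta_f / 10
  = 3.8 * 4.3 * 0.67 / 10
  = 10.95 / 10
  = 1.09 ha/h


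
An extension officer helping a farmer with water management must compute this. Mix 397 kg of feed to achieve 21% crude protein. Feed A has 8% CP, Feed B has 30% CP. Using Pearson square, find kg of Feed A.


parts_A = CP_b - target = 30 - 21 = 9
parts_B = target - CP_a = 21 - 8 = 13
total_parts = 9 + 13 = 22
Feed A = 397 * 9 / 22 = 162.41 kg
Feed B = 397 * 13 / 22 = 234.59 kg

162.41 kg


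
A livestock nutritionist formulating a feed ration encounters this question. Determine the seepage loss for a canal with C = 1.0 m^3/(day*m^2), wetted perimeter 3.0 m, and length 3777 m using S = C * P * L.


S = C * P * L
  = 1.0 * 3.0 * 3777
  = 11331 m^3/day


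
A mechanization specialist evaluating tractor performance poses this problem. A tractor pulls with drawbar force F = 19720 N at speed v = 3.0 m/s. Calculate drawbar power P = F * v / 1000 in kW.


P = F * v / 1000
  = 19720 * 3.0 / 1000
  = 59160 / 1000
  = 59.16 kW


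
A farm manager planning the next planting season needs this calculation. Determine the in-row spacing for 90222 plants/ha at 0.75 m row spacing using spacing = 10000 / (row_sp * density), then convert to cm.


spacing = 10000 / (row_sp * density)
        = 10000 / (0.75 * 90222)
        = 10000 / 67666.50
        = 0.14778 m = 14.78 cm


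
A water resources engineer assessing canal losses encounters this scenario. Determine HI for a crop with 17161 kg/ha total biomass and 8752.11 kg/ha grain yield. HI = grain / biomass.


HI = grain_yield / biomass
   = 8752.11 / 17161
   = 0.51


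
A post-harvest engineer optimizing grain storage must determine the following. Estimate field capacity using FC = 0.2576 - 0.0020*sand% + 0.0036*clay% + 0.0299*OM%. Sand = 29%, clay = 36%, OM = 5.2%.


FC = 0.2576 - 0.0020*29 + 0.0036*36 + 0.0299*5.2
   = 0.2576 - 0.0580 + 0.1296 + 0.1555
   = 0.4847


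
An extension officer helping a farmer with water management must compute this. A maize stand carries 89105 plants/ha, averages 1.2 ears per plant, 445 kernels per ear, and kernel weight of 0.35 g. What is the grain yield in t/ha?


Y = density * ears * kernels * kw
  = 89105 * 1.2 * 445 * 0.35 g/ha
  = 16653724.50 g/ha
  = 16653.72 kg/ha = 16.65 t/ha


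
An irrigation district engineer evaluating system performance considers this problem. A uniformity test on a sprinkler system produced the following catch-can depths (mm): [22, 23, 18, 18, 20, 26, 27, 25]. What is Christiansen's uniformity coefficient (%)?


xbar = 179 / 8 = 22.375
sum|xi - xbar| = 23
CU = 100 * (1 - 23 / (8 * 22.375))
   = 100 * (1 - 0.1285)
   = 87.15%


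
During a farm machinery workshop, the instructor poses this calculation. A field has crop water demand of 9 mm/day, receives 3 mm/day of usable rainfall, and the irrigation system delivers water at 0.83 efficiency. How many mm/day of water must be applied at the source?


IWR = (ETc - Pe) / Ea
    = (9 - 3) / 0.83
    = 6 / 0.83
    = 7.23 mm/day


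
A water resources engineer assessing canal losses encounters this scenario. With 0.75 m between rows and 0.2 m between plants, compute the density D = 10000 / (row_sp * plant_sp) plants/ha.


D = 10000 / (row_sp * plant_sp)
  = 10000 / (0.75 * 0.2)
  = 10000 / 0.1500
  = 66666.67 plants/ha


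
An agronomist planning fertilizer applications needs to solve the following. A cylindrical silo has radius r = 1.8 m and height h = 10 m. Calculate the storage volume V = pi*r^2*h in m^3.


V = pi * r^2 * h
  = pi * 1.8^2 * 10
  = pi * 3.24 * 10
  = 101.79 m^3


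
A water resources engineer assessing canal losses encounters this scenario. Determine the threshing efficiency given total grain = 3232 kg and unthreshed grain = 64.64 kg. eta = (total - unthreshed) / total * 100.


eta = (total - unthreshed) / total * 100
    = (3232 - 64.64) / 3232 * 100
    = 3167.36 / 3232 * 100
    = 98%


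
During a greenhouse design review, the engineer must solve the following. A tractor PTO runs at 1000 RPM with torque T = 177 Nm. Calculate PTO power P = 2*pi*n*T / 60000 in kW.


P = 2*pi*n*T / 60000
  = 2*pi * 1000 * 177 / 60000
  = 1112123.80 / 60000
  = 18.54 kW


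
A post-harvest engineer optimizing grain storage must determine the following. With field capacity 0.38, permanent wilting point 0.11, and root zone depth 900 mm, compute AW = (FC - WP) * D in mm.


AW = (FC - WP) * D
   = (0.38 - 0.11) * 900
   = 0.27 * 900
   = 243 mm


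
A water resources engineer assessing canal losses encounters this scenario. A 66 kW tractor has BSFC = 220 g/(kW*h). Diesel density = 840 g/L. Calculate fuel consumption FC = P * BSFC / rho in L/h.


FC = P * BSFC / rho_fuel
   = 66 * 220 / 840
   = 14520 / 840
   = 17.29 L/h


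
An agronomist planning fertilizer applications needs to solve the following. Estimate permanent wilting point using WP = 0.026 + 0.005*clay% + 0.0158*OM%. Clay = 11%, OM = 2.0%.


WP = 0.026 + 0.005*11 + 0.0158*2.0
   = 0.026 + 0.0550 + 0.0316
   = 0.1126


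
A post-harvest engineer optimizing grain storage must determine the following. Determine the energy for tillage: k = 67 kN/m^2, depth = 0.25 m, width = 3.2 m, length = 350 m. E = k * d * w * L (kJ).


E = k * d * w * L
  = 67 * 0.25 * 3.2 * 350
  = 18760 kJ


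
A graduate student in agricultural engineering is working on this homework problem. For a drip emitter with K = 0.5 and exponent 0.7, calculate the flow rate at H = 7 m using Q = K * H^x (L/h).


Q = K * H^x
  = 0.5 * 7^0.7
  = 0.5 * 3.9045
  = 1.95 L/h


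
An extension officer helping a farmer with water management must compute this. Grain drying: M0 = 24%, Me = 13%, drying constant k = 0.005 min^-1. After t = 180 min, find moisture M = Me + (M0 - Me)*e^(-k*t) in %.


M = Me + (M0 - Me) * e^(-k*t)
  = 13 + (24 - 13) * e^(-0.005*180)
  = 13 + 11 * e^(-0.900)
  = 13 + 11 * 0.40657
  = 13 + 4.4723
  = 17.47%


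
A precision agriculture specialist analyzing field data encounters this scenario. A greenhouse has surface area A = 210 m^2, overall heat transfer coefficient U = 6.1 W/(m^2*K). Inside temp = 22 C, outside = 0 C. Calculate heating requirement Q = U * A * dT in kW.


dT = 22 - (0) = 22 K
Q = U * A * dT
  = 6.1 * 210 * 22
  = 28182 W = 28.18 kW


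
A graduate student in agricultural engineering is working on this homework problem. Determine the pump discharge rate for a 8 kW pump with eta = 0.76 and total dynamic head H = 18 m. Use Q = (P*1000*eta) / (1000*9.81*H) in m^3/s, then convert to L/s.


Q = (P * 1000 * eta) / (rho * g * H)
  = (8 * 1000 * 0.76) / (1000 * 9.81 * 18)
  = 6080 / 176580
  = 0.03443 m^3/s = 34.43 L/s


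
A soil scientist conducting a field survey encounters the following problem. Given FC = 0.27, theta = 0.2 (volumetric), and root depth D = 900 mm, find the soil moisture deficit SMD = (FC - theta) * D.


SMD = (FC - theta) * D
    = (0.27 - 0.2) * 900
    = 0.070 * 900
    = 63 mm


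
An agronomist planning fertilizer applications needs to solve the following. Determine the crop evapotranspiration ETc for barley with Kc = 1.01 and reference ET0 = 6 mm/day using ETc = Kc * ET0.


ETc = Kc * ET0
    = 1.01 * 6
    = 6.06 mm/day


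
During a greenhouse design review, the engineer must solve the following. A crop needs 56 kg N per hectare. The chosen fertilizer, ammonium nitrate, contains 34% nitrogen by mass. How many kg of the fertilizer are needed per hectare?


Rate = N_required / (N_content / 100)
     = 56 / (34 / 100)
     = 56 / 0.34
     = 164.71 kg/ha


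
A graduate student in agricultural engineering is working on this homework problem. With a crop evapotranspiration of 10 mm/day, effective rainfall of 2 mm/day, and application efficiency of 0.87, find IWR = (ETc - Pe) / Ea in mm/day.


IWR = (ETc - Pe) / Ea
    = (10 - 2) / 0.87
    = 8 / 0.87
    = 9.20 mm/day


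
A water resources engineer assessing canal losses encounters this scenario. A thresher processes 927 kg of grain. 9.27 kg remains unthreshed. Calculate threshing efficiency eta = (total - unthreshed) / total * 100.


eta = (total - unthreshed) / total * 100
    = (927 - 9.27) / 927 * 100
    = 917.73 / 927 * 100
    = 99%


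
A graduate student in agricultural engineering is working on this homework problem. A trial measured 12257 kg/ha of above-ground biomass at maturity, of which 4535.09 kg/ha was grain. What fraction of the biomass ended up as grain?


HI = grain_yield / biomass
   = 4535.09 / 12257
   = 0.37


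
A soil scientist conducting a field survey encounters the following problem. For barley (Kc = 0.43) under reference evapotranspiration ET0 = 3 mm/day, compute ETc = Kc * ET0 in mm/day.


ETc = Kc * ET0
    = 0.43 * 3
    = 1.29 mm/day


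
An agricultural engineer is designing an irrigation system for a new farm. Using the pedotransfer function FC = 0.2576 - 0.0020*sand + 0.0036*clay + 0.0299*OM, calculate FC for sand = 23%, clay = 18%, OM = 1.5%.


FC = 0.2576 - 0.0020*23 + 0.0036*18 + 0.0299*1.5
   = 0.2576 - 0.0460 + 0.0648 + 0.0449
   = 0.3213


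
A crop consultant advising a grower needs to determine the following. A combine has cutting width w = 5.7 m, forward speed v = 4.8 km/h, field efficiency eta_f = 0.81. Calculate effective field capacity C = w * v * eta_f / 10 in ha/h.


C = w * v * eta_f / 10
  = 5.7 * 4.8 * 0.81 / 10
  = 22.16 / 10
  = 2.22 ha/h


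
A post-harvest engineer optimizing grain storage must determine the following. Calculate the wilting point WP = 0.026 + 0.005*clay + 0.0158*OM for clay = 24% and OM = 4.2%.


WP = 0.026 + 0.005*24 + 0.0158*4.2
   = 0.026 + 0.1200 + 0.0664
   = 0.2124


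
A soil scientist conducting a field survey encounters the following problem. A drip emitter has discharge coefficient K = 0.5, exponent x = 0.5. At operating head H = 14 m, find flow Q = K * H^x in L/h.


Q = K * H^x
  = 0.5 * 14^0.5
  = 0.5 * 3.7417
  = 1.87 L/h


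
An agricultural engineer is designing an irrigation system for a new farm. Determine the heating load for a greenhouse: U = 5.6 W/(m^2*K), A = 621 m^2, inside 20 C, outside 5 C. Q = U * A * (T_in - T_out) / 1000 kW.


dT = 20 - (5) = 15 K
Q = U * A * dT
  = 5.6 * 621 * 15
  = 52164 W = 52.16 kW


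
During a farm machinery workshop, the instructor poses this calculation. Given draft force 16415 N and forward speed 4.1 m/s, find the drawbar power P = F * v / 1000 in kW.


P = F * v / 1000
  = 16415 * 4.1 / 1000
  = 67301.50 / 1000
  = 67.30 kW


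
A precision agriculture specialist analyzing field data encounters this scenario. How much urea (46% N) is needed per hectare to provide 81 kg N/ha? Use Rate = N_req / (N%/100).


Rate = N_required / (N_content / 100)
     = 81 / (46 / 100)
     = 81 / 0.46
     = 176.09 kg/ha


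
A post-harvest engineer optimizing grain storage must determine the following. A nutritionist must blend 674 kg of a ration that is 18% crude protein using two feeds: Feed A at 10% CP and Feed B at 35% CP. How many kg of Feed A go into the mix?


parts_A = CP_b - target = 35 - 18 = 17
parts_B = target - CP_a = 18 - 10 = 8
total_parts = 17 + 8 = 25
Feed A = 674 * 17 / 25 = 458.32 kg
Feed B = 674 * 8 / 25 = 215.68 kg

458.32 kg


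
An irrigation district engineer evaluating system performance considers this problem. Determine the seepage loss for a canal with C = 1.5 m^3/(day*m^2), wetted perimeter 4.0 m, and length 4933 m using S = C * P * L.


S = C * P * L
  = 1.5 * 4.0 * 4933
  = 29598 m^3/day


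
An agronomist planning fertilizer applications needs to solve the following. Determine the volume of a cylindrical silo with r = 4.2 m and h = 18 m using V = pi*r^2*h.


V = pi * r^2 * h
  = pi * 4.2^2 * 18
  = pi * 17.64 * 18
  = 997.52 m^3


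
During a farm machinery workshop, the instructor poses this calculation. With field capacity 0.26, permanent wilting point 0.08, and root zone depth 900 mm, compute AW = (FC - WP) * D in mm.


AW = (FC - WP) * D
   = (0.26 - 0.08) * 900
   = 0.18 * 900
   = 162 mm


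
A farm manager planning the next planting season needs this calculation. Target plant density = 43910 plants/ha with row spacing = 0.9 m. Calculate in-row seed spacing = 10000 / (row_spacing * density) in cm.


spacing = 10000 / (row_sp * density)
        = 10000 / (0.9 * 43910)
        = 10000 / 39519
        = 0.25304 m = 25.30 cm


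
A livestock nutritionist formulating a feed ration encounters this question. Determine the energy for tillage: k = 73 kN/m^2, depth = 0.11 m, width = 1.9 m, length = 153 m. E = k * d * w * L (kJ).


E = k * d * w * L
  = 73 * 0.11 * 1.9 * 153
  = 2334.32 kJ


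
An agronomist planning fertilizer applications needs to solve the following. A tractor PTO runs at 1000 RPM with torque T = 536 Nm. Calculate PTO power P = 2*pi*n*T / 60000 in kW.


P = 2*pi*n*T / 60000
  = 2*pi * 1000 * 536 / 60000
  = 3367787.32 / 60000
  = 56.13 kW


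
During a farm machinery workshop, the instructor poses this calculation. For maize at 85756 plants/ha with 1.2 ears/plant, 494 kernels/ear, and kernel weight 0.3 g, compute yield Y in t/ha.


Y = density * ears * kernels * kw
  = 85756 * 1.2 * 494 * 0.3 g/ha
  = 15250847.04 g/ha
  = 15250.85 kg/ha = 15.25 t/ha


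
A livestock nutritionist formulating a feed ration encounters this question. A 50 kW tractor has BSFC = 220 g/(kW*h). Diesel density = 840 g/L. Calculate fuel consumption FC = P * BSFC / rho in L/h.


FC = P * BSFC / rho_fuel
   = 50 * 220 / 840
   = 11000 / 840
   = 13.10 L/h


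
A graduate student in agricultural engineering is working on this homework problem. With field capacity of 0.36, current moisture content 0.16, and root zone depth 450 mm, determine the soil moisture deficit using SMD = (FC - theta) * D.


SMD = (FC - theta) * D
    = (0.36 - 0.16) * 450
    = 0.200 * 450
    = 90 mm


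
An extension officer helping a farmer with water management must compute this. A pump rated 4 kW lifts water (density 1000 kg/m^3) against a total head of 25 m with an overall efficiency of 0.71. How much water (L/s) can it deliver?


Q = (P * 1000 * eta) / (rho * g * H)
  = (4 * 1000 * 0.71) / (1000 * 9.81 * 25)
  = 2840 / 245250
  = 0.01158 m^3/s = 11.58 L/s


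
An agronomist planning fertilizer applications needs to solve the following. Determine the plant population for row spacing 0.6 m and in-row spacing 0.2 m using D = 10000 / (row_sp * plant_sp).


D = 10000 / (row_sp * plant_sp)
  = 10000 / (0.6 * 0.2)
  = 10000 / 0.1200
  = 83333.33 plants/ha


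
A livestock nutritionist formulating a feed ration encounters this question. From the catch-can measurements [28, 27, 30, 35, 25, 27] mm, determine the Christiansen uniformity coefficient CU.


xbar = 172 / 6 = 28.667
sum|xi - xbar| = 15.333
CU = 100 * (1 - 15.333 / (6 * 28.667))
   = 100 * (1 - 0.0891)
   = 91.09%


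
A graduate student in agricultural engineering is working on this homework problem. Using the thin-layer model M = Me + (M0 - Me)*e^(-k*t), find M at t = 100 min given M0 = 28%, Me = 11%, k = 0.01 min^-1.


M = Me + (M0 - Me) * e^(-k*t)
  = 11 + (28 - 11) * e^(-0.01*100)
  = 11 + 17 * e^(-1)
  = 11 + 17 * 0.36788
  = 11 + 6.2540
  = 17.25%


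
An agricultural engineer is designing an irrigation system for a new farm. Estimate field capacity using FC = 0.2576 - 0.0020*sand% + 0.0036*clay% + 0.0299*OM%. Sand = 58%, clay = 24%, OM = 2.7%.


FC = 0.2576 - 0.0020*58 + 0.0036*24 + 0.0299*2.7
   = 0.2576 - 0.1160 + 0.0864 + 0.0807
   = 0.3087


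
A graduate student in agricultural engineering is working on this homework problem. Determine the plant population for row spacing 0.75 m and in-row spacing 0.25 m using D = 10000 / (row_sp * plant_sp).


D = 10000 / (row_sp * plant_sp)
  = 10000 / (0.75 * 0.25)
  = 10000 / 0.1875
  = 53333.33 plants/ha


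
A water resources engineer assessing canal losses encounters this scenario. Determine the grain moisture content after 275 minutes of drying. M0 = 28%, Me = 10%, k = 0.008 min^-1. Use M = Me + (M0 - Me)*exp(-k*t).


M = Me + (M0 - Me) * e^(-k*t)
  = 10 + (28 - 10) * e^(-0.008*275)
  = 10 + 18 * e^(-2.200)
  = 10 + 18 * 0.11080
  = 10 + 1.9945
  = 11.99%


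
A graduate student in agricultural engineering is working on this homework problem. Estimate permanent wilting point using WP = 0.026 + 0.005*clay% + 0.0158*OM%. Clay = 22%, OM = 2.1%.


WP = 0.026 + 0.005*22 + 0.0158*2.1
   = 0.026 + 0.1100 + 0.0332
   = 0.1692


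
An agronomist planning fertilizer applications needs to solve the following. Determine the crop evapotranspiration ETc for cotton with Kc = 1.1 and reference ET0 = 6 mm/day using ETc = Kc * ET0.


ETc = Kc * ET0
    = 1.1 * 6
    = 6.60 mm/day


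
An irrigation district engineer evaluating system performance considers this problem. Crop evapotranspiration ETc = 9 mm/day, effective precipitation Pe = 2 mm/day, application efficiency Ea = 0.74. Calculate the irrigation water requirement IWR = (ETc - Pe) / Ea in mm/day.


IWR = (ETc - Pe) / Ea
    = (9 - 2) / 0.74
    = 7 / 0.74
    = 9.46 mm/day


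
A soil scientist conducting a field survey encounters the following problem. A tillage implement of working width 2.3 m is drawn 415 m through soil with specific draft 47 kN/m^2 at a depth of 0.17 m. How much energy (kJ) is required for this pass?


E = k * d * w * L
  = 47 * 0.17 * 2.3 * 415
  = 7626.46 kJ


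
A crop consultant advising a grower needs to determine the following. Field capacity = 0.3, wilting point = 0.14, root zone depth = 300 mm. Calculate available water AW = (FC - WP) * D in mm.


AW = (FC - WP) * D
   = (0.3 - 0.14) * 300
   = 0.16 * 300
   = 48 mm


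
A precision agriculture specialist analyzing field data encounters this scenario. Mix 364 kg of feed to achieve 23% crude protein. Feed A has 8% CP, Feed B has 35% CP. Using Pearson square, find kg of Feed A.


parts_A = CP_b - target = 35 - 23 = 12
parts_B = target - CP_a = 23 - 8 = 15
total_parts = 12 + 15 = 27
Feed A = 364 * 12 / 27 = 161.78 kg
Feed B = 364 * 15 / 27 = 202.22 kg

161.78 kg


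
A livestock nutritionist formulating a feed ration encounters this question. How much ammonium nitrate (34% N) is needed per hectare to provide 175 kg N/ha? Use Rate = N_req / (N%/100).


Rate = N_required / (N_content / 100)
     = 175 / (34 / 100)
     = 175 / 0.34
     = 514.71 kg/ha


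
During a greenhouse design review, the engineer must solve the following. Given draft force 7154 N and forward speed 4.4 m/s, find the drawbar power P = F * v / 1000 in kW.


P = F * v / 1000
  = 7154 * 4.4 / 1000
  = 31477.60 / 1000
  = 31.48 kW


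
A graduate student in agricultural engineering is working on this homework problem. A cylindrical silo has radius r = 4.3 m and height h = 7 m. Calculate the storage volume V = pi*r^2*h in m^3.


V = pi * r^2 * h
  = pi * 4.3^2 * 7
  = pi * 18.49 * 7
  = 406.62 m^3
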